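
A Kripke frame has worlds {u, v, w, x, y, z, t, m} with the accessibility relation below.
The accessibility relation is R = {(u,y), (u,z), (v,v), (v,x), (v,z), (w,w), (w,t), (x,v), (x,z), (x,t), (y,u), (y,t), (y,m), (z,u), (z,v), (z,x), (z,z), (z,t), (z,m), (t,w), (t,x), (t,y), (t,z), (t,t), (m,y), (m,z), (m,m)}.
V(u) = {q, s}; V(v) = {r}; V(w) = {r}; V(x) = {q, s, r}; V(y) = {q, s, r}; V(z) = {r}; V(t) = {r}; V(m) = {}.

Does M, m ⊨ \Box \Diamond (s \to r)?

Yes

Recall that \Box ψ holds at a world iff ψ holds at every accessible world, and \Diamond ψ holds iff ψ holds at some accessible world.
At m: \Box \Diamond (s \to r) requires \Diamond (s \to r) at every successor {y, z, m}.
    At y: \Diamond (s \to r) requires s \to r at some successor in {u, t, m}.
      s \to r holds at t, so \Diamond (s \to r) is true at y.
    At z: \Diamond (s \to r) requires s \to r at some successor in {u, v, x, z, t, m}.
      s \to r holds at v, so \Diamond (s \to r) is true at z.
    At m: \Diamond (s \to r) requires s \to r at some successor in {y, z, m}.
      s \to r holds at y, so \Diamond (s \to r) is true at m.
So \Box \Diamond (s \to r) is true at m.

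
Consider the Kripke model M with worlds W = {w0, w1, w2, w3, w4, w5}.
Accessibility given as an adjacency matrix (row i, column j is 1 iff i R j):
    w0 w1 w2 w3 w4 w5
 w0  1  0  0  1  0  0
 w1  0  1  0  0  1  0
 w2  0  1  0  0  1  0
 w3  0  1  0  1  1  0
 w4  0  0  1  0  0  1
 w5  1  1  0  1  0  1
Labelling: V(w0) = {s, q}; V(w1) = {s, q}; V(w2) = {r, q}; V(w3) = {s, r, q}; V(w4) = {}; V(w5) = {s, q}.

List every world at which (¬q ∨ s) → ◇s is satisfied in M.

Let φ = (¬q ∨ s) → ◇s. Evaluate φ at each world:
  w0 (successors {w0, w3}): φ is true.
  w1 (successors {w1, w4}): φ is true.
  w2 (successors {w1, w4}): φ is true.
  w3 (successors {w1, w3, w4}): φ is true.
  w4 (successors {w2, w5}): φ is true.
  w5 (successors {w0, w1, w3, w5}): φ is true.
For instance, at w4:
  At w4: ¬q ∨ s is true, ◇s is true, so (¬q ∨ s) → ◇s is true.
    At w4: ◇s requires s at some successor in {w2, w5}.
      s holds at w5, so ◇s is true at w4.
Satisfying worlds: {w0, w1, w2, w3, w4, w5}

w0, w1, w2, w3, w4, w5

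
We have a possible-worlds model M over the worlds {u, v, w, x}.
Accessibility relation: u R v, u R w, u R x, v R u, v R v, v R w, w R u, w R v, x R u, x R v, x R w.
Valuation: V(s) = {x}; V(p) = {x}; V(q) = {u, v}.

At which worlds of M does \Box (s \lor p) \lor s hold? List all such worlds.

Recall that \Box ψ holds at a world iff ψ holds at every accessible world, and \Diamond ψ holds iff ψ holds at some accessible world.
Let φ = \Box (s \lor p) \lor s. Evaluate φ at each world:
  u (successors {v, w, x}): φ is false.
  v (successors {u, v, w}): φ is false.
  w (successors {u, v}): φ is false.
  x (successors {u, v, w}): φ is true.
For instance, at x:
  At x: \Box (s \lor p) is false, s is true, so \Box (s \lor p) \lor s is true.
    At x: \Box (s \lor p) requires s \lor p at every successor {u, v, w}.
      s \lor p fails at u, so \Box (s \lor p) is false at x.
Satisfying worlds: {x}

x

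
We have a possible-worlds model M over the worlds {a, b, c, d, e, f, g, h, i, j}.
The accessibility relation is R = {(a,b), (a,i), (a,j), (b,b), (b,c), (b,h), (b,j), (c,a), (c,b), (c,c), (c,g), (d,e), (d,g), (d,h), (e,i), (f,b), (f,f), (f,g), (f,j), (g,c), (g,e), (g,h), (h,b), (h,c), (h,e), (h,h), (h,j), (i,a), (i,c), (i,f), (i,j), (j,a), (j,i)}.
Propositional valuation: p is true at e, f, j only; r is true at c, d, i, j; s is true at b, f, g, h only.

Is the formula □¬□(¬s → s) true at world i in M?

Yes

Recall that □ψ holds at a world iff ψ holds at every accessible world, and ◇ψ holds iff ψ holds at some accessible world.
At i: □¬□(¬s → s) requires ¬□(¬s → s) at every successor {a, c, f, j}.
  At a: ¬□(¬s → s) is true.
  At c: ¬□(¬s → s) is true.
  At f: ¬□(¬s → s) is true.
  At j: ¬□(¬s → s) is true.
So □¬□(¬s → s) is true at i.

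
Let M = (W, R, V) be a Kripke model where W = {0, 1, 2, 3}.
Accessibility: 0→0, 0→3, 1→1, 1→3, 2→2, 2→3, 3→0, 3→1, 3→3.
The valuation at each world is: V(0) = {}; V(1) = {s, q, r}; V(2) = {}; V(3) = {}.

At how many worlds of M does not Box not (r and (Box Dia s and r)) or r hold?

Recall that Box ψ holds at a world iff ψ holds at every accessible world, and Dia ψ holds iff ψ holds at some accessible world.
Let φ = not Box not (r and (Box Dia s and r)) or r. Evaluate φ at each world:
  0 (successors {0, 3}): φ is false.
  1 (successors {1, 3}): φ is true.
  2 (successors {2, 3}): φ is false.
  3 (successors {0, 1, 3}): φ is true.
For instance, at 0:
  At 0: not Box not (r and (Box Dia s and r)) is false, r is false, so not Box not (r and (Box Dia s and r)) or r is false.
    At 0: Box not (r and (Box Dia s and r)) is true, so not Box not (r and (Box Dia s and r)) is false.
      At 0: Box not (r and (Box Dia s and r)) requires not (r and (Box Dia s and r)) at every successor {0, 3}.
        At 0: not (r and (Box Dia s and r)) is true.
        At 3: not (r and (Box Dia s and r)) is true.
      So Box not (r and (Box Dia s and r)) is true at 0.
Satisfying worlds: {1, 3}

2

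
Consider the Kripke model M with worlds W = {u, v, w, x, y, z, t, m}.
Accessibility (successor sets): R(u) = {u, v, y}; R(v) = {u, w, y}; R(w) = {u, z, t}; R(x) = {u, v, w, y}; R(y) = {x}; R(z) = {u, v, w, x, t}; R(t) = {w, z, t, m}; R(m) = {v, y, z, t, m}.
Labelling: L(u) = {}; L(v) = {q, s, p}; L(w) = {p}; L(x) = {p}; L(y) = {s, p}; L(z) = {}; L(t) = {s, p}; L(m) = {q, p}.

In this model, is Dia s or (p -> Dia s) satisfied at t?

At t: Dia s is true, p -> Dia s is true, so Dia s or (p -> Dia s) is true.
  At t: Dia s requires s at some successor in {w, z, t, m}.
    s holds at t, so Dia s is true at t.
  At t: p is true, Dia s is true, so p -> Dia s is true.
    At t: Dia s requires s at some successor in {w, z, t, m}.
      s holds at t, so Dia s is true at t.

Yes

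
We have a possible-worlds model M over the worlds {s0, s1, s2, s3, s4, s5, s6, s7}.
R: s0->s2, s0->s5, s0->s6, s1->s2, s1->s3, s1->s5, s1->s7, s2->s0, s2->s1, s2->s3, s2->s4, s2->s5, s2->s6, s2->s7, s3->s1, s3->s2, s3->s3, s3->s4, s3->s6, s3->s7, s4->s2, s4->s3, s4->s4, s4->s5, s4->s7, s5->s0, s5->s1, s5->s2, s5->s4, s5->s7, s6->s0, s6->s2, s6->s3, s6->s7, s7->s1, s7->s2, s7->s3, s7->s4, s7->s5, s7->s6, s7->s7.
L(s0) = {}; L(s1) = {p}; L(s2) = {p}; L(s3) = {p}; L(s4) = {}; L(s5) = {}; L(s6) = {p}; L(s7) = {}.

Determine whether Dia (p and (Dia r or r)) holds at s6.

No

At s6: Dia (p and (Dia r or r)) requires p and (Dia r or r) at some successor in {s0, s2, s3, s7}.
  At s0: p and (Dia r or r) is false.
  At s2: p and (Dia r or r) is false.
  At s3: p and (Dia r or r) is false.
  At s7: p and (Dia r or r) is false.
So Dia (p and (Dia r or r)) is false at s6.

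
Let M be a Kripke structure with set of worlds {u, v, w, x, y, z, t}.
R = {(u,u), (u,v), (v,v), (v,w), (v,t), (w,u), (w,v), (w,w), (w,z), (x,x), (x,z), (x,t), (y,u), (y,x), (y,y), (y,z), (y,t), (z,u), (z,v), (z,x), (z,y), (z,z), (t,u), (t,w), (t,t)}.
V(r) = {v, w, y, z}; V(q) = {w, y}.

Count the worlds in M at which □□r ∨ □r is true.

0

Recall that □ψ holds at a world iff ψ holds at every accessible world, and ◇ψ holds iff ψ holds at some accessible world.
Let φ = □□r ∨ □r. Evaluate φ at each world:
  u (successors {u, v}): φ is false.
  v (successors {v, w, t}): φ is false.
  w (successors {u, v, w, z}): φ is false.
  x (successors {x, z, t}): φ is false.
  y (successors {u, x, y, z, t}): φ is false.
  z (successors {u, v, x, y, z}): φ is false.
  t (successors {u, w, t}): φ is false.
For instance, at u:
  At u: □□r is false, □r is false, so □□r ∨ □r is false.
    At u: □□r requires □r at every successor {u, v}.
      □r fails at u, so □□r is false at u.
    At u: □r requires r at every successor {u, v}.
      r fails at u, so □r is false at u.
Satisfying worlds: none.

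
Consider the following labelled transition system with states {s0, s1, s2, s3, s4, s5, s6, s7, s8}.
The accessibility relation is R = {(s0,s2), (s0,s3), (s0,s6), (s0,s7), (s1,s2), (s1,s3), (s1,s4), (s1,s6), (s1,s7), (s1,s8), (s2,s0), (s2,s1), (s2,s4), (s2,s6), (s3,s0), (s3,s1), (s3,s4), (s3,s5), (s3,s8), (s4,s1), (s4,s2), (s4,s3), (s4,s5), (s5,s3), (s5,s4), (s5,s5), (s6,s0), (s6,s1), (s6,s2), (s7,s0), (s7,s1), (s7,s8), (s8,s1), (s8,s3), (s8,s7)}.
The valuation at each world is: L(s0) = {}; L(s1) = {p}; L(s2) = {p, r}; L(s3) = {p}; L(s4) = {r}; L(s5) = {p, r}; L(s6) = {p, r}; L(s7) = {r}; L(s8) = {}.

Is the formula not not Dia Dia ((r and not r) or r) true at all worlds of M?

Let φ = not not Dia Dia ((r and not r) or r). Evaluate φ at each world:
  s0 (successors {s2, s3, s6, s7}): φ is true.
  s1 (successors {s2, s3, s4, s6, s7, s8}): φ is true.
  s2 (successors {s0, s1, s4, s6}): φ is true.
  s3 (successors {s0, s1, s4, s5, s8}): φ is true.
  s4 (successors {s1, s2, s3, s5}): φ is true.
  s5 (successors {s3, s4, s5}): φ is true.
  s6 (successors {s0, s1, s2}): φ is true.
  s7 (successors {s0, s1, s8}): φ is true.
  s8 (successors {s1, s3, s7}): φ is true.
For instance, at s6:
  At s6: not Dia Dia ((r and not r) or r) is false, so not not Dia Dia ((r and not r) or r) is true.
    At s6: Dia Dia ((r and not r) or r) is true, so not Dia Dia ((r and not r) or r) is false.
      At s6: Dia Dia ((r and not r) or r) requires Dia ((r and not r) or r) at some successor in {s0, s1, s2}.
        Dia ((r and not r) or r) holds at s0, so Dia Dia ((r and not r) or r) is true at s6.

Yes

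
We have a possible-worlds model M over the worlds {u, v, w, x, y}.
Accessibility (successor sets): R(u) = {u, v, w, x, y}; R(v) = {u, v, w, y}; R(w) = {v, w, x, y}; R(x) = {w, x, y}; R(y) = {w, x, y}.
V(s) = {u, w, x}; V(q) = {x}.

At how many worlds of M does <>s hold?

Let φ = <>s. Evaluate φ at each world:
  u (successors {u, v, w, x, y}): φ is true.
  v (successors {u, v, w, y}): φ is true.
  w (successors {v, w, x, y}): φ is true.
  x (successors {w, x, y}): φ is true.
  y (successors {w, x, y}): φ is true.
For instance, at w:
  At w: <>s requires s at some successor in {v, w, x, y}.
    s holds at w, so <>s is true at w.
Satisfying worlds: {u, v, w, x, y}

5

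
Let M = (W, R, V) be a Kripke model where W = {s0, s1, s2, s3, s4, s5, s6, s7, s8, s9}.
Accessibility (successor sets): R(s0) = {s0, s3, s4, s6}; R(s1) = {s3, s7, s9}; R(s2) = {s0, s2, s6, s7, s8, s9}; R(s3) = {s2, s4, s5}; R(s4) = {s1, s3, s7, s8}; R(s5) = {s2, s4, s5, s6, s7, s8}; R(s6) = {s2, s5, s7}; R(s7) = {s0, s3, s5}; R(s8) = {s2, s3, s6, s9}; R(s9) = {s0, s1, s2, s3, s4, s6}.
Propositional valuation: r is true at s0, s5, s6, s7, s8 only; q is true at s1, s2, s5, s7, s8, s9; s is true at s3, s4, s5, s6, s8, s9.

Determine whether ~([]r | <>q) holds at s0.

Yes

Recall that []ψ holds at a world iff ψ holds at every accessible world, and <>ψ holds iff ψ holds at some accessible world.
At s0: []r | <>q is false, so ~([]r | <>q) is true.
  At s0: []r is false, <>q is false, so []r | <>q is false.
    At s0: []r requires r at every successor {s0, s3, s4, s6}.
      r fails at s3, so []r is false at s0.
    At s0: <>q requires q at some successor in {s0, s3, s4, s6}.
      At s0: q is false.
      At s3: q is false.
      At s4: q is false.
      At s6: q is false.
    So <>q is false at s0.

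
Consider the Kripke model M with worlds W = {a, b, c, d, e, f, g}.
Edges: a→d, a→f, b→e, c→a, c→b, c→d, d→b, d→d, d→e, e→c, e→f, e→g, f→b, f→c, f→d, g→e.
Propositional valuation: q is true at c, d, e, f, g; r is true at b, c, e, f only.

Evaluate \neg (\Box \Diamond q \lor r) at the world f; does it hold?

No

Recall that \Box ψ holds at a world iff ψ holds at every accessible world, and \Diamond ψ holds iff ψ holds at some accessible world.
At f: \Box \Diamond q \lor r is true, so \neg (\Box \Diamond q \lor r) is false.
  At f: \Box \Diamond q is true, r is true, so \Box \Diamond q \lor r is true.
    At f: \Box \Diamond q requires \Diamond q at every successor {b, c, d}.
      At b: \Diamond q is true.
      At c: \Diamond q is true.
      At d: \Diamond q is true.
    So \Box \Diamond q is true at f.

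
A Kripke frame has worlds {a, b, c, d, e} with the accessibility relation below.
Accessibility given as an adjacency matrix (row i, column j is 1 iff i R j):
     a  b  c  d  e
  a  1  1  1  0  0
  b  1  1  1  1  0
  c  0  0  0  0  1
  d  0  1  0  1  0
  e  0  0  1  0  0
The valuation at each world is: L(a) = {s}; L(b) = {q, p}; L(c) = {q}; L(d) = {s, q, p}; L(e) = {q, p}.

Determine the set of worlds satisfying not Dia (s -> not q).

Let φ = not Dia (s -> not q). Evaluate φ at each world:
  a (successors {a, b, c}): φ is false.
  b (successors {a, b, c, d}): φ is false.
  c (successors {e}): φ is false.
  d (successors {b, d}): φ is false.
  e (successors {c}): φ is false.
For instance, at e:
  At e: Dia (s -> not q) is true, so not Dia (s -> not q) is false.
    At e: Dia (s -> not q) requires s -> not q at some successor in {c}.
      s -> not q holds at c, so Dia (s -> not q) is true at e.
Satisfying worlds: none.

none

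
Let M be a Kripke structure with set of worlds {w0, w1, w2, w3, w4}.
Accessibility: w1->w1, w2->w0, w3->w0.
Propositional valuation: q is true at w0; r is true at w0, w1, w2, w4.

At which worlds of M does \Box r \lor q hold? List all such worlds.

w0, w1, w2, w3, w4

Recall that \Box ψ holds at a world iff ψ holds at every accessible world, and \Diamond ψ holds iff ψ holds at some accessible world.
Let φ = \Box r \lor q. Evaluate φ at each world:
  w0 (successors ∅): φ is true.
  w1 (successors {w1}): φ is true.
  w2 (successors {w0}): φ is true.
  w3 (successors {w0}): φ is true.
  w4 (successors ∅): φ is true.
For instance, at w1:
  At w1: \Box r is true, q is false, so \Box r \lor q is true.
    At w1: \Box r requires r at every successor {w1}.
      At w1: r is true.
    So \Box r is true at w1.
Satisfying worlds: {w0, w1, w2, w3, w4}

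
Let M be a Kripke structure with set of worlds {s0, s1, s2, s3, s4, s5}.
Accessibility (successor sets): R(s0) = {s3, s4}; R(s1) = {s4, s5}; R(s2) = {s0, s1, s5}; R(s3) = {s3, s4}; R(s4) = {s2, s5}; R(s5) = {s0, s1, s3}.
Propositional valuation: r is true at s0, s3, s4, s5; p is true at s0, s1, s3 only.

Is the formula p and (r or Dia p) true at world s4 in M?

At s4: p is false, r or Dia p is true, so p and (r or Dia p) is false.
  At s4: r is true, Dia p is false, so r or Dia p is true.
    At s4: Dia p requires p at some successor in {s2, s5}.
      At s2: p is false.
      At s5: p is false.
    So Dia p is false at s4.

No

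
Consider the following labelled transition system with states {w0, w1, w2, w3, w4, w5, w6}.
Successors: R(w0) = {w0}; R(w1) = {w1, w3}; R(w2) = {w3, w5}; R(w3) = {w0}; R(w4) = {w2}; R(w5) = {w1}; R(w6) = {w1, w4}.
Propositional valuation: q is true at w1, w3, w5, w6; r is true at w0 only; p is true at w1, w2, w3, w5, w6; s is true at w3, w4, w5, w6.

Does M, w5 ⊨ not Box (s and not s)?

Recall that Box ψ holds at a world iff ψ holds at every accessible world, and Dia ψ holds iff ψ holds at some accessible world.
At w5: Box (s and not s) is false, so not Box (s and not s) is true.
  At w5: Box (s and not s) requires s and not s at every successor {w1}.
    s and not s fails at w1, so Box (s and not s) is false at w5.

Yes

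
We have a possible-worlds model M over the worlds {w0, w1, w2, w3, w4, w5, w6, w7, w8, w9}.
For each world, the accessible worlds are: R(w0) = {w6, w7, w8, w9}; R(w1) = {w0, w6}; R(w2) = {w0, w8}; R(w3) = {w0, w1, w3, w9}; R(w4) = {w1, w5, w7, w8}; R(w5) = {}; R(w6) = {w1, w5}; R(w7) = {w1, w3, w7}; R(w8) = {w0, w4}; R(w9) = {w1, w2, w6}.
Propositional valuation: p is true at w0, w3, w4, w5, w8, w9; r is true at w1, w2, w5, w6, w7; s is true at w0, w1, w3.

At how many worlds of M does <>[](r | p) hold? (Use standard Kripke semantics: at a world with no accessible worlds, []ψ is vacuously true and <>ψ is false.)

9

Let φ = <>[](r | p). Evaluate φ at each world:
  w0 (successors {w6, w7, w8, w9}): φ is true.
  w1 (successors {w0, w6}): φ is true.
  w2 (successors {w0, w8}): φ is true.
  w3 (successors {w0, w1, w3, w9}): φ is true.
  w4 (successors {w1, w5, w7, w8}): φ is true.
  w5 (successors ∅): φ is false.
  w6 (successors {w1, w5}): φ is true.
  w7 (successors {w1, w3, w7}): φ is true.
  w8 (successors {w0, w4}): φ is true.
  w9 (successors {w1, w2, w6}): φ is true.
For instance, at w8:
  At w8: <>[](r | p) requires [](r | p) at some successor in {w0, w4}.
    [](r | p) holds at w0, so <>[](r | p) is true at w8.
      At w0: [](r | p) requires r | p at every successor {w6, w7, w8, w9}.
        At w6: r | p is true.
        At w7: r | p is true.
        At w8: r | p is true.
        At w9: r | p is true.
      So [](r | p) is true at w0.
Satisfying worlds: {w0, w1, w2, w3, w4, w6, w7, w8, w9}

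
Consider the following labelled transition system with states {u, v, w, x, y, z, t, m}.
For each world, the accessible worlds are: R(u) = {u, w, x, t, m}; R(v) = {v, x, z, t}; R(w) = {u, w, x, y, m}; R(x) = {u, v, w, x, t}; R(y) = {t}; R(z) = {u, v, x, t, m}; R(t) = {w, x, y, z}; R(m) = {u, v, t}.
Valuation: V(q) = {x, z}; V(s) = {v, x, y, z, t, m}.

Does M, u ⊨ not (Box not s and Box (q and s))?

Yes

Recall that Box ψ holds at a world iff ψ holds at every accessible world, and Dia ψ holds iff ψ holds at some accessible world.
At u: Box not s and Box (q and s) is false, so not (Box not s and Box (q and s)) is true.
  At u: Box not s is false, Box (q and s) is false, so Box not s and Box (q and s) is false.
    At u: Box not s requires not s at every successor {u, w, x, t, m}.
      not s fails at x, so Box not s is false at u.
    At u: Box (q and s) requires q and s at every successor {u, w, x, t, m}.
      q and s fails at u, so Box (q and s) is false at u.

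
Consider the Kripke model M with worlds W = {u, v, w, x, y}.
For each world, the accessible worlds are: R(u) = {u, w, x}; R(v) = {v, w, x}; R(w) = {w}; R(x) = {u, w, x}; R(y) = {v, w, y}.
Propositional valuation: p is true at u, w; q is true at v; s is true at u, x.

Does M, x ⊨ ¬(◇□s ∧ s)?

Yes

Recall that □ψ holds at a world iff ψ holds at every accessible world, and ◇ψ holds iff ψ holds at some accessible world.
At x: ◇□s ∧ s is false, so ¬(◇□s ∧ s) is true.
  At x: ◇□s is false, s is true, so ◇□s ∧ s is false.
    At x: ◇□s requires □s at some successor in {u, w, x}.
      At u: □s is false.
      At w: □s is false.
      At x: □s is false.
    So ◇□s is false at x.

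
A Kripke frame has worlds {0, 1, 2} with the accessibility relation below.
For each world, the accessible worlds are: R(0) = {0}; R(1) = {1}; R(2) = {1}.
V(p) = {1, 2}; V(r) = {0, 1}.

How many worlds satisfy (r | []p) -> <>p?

2

Let φ = (r | []p) -> <>p. Evaluate φ at each world:
  0 (successors {0}): φ is false.
  1 (successors {1}): φ is true.
  2 (successors {1}): φ is true.
For instance, at 0:
  At 0: r | []p is true, <>p is false, so (r | []p) -> <>p is false.
    At 0: r is true, []p is false, so r | []p is true.
      At 0: []p requires p at every successor {0}.
        p fails at 0, so []p is false at 0.
    At 0: <>p requires p at some successor in {0}.
      At 0: p is false.
    So <>p is false at 0.
Satisfying worlds: {1, 2}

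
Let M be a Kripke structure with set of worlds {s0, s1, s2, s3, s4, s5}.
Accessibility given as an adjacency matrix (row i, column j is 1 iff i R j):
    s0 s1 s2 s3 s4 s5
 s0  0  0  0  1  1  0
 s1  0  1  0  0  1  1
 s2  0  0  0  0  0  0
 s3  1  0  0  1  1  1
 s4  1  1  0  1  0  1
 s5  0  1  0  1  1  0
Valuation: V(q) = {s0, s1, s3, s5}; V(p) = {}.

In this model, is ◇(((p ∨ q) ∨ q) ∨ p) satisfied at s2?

No

At s2: no accessible worlds, so ◇(((p ∨ q) ∨ q) ∨ p) is false.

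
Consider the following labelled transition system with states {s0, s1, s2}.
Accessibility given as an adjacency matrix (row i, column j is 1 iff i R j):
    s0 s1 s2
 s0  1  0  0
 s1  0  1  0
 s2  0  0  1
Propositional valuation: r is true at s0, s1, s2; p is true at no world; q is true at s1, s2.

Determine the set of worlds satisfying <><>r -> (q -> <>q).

s0, s1, s2

Let φ = <><>r -> (q -> <>q). Evaluate φ at each world:
  s0 (successors {s0}): φ is true.
  s1 (successors {s1}): φ is true.
  s2 (successors {s2}): φ is true.
For instance, at s2:
  At s2: <><>r is true, q -> <>q is true, so <><>r -> (q -> <>q) is true.
    At s2: <><>r requires <>r at some successor in {s2}.
      <>r holds at s2, so <><>r is true at s2.
    At s2: q is true, <>q is true, so q -> <>q is true.
      At s2: <>q requires q at some successor in {s2}.
        q holds at s2, so <>q is true at s2.
Satisfying worlds: {s0, s1, s2}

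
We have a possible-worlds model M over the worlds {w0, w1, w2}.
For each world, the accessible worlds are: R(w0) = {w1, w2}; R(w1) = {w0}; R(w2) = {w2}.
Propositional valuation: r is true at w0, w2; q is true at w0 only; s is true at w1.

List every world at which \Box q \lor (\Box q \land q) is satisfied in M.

w1

Recall that \Box ψ holds at a world iff ψ holds at every accessible world, and \Diamond ψ holds iff ψ holds at some accessible world.
Let φ = \Box q \lor (\Box q \land q). Evaluate φ at each world:
  w0 (successors {w1, w2}): φ is false.
  w1 (successors {w0}): φ is true.
  w2 (successors {w2}): φ is false.
For instance, at w1:
  At w1: \Box q is true, \Box q \land q is false, so \Box q \lor (\Box q \land q) is true.
    At w1: \Box q requires q at every successor {w0}.
      At w0: q is true.
    So \Box q is true at w1.
    At w1: \Box q is true, q is false, so \Box q \land q is false.
      At w1: \Box q requires q at every successor {w0}.
        At w0: q is true.
      So \Box q is true at w1.
Satisfying worlds: {w1}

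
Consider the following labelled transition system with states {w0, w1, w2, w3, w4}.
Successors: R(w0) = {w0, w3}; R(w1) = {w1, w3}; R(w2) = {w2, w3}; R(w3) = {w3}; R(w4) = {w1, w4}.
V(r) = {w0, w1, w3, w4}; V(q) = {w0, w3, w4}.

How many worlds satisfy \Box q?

Recall that \Box ψ holds at a world iff ψ holds at every accessible world, and \Diamond ψ holds iff ψ holds at some accessible world.
Let φ = \Box q. Evaluate φ at each world:
  w0 (successors {w0, w3}): φ is true.
  w1 (successors {w1, w3}): φ is false.
  w2 (successors {w2, w3}): φ is false.
  w3 (successors {w3}): φ is true.
  w4 (successors {w1, w4}): φ is false.
For instance, at w4:
  At w4: \Box q requires q at every successor {w1, w4}.
    q fails at w1, so \Box q is false at w4.
Satisfying worlds: {w0, w3}

2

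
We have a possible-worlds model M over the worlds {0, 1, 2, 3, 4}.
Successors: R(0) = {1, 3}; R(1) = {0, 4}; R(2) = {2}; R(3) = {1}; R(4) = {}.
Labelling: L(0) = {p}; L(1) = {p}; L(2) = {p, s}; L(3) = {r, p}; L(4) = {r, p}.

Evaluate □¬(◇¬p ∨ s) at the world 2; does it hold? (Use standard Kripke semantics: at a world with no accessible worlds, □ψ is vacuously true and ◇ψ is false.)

At 2: □¬(◇¬p ∨ s) requires ¬(◇¬p ∨ s) at every successor {2}.
  ¬(◇¬p ∨ s) fails at 2, so □¬(◇¬p ∨ s) is false at 2.
    At 2: ◇¬p ∨ s is true, so ¬(◇¬p ∨ s) is false.
      At 2: ◇¬p is false, s is true, so ◇¬p ∨ s is true.

No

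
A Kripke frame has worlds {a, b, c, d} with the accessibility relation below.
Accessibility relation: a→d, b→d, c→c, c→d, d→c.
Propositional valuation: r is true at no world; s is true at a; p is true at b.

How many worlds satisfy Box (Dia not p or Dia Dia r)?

Let φ = Box (Dia not p or Dia Dia r). Evaluate φ at each world:
  a (successors {d}): φ is true.
  b (successors {d}): φ is true.
  c (successors {c, d}): φ is true.
  d (successors {c}): φ is true.
For instance, at b:
  At b: Box (Dia not p or Dia Dia r) requires Dia not p or Dia Dia r at every successor {d}.
      At d: Dia not p is true, Dia Dia r is false, so Dia not p or Dia Dia r is true.
  So Box (Dia not p or Dia Dia r) is true at b.
Satisfying worlds: {a, b, c, d}

4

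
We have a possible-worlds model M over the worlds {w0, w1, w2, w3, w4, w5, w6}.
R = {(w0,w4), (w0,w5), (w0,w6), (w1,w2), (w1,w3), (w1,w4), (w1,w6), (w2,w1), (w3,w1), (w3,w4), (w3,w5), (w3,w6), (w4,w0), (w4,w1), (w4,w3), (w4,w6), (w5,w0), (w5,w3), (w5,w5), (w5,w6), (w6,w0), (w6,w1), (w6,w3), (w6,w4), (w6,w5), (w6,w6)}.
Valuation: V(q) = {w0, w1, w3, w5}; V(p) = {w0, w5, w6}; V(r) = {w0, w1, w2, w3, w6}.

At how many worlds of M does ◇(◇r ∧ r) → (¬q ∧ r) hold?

2

Recall that ◇ψ holds at a world iff ψ holds at some accessible world.
Let φ = ◇(◇r ∧ r) → (¬q ∧ r). Evaluate φ at each world:
  w0 (successors {w4, w5, w6}): φ is false.
  w1 (successors {w2, w3, w4, w6}): φ is false.
  w2 (successors {w1}): φ is true.
  w3 (successors {w1, w4, w5, w6}): φ is false.
  w4 (successors {w0, w1, w3, w6}): φ is false.
  w5 (successors {w0, w3, w5, w6}): φ is false.
  w6 (successors {w0, w1, w3, w4, w5, w6}): φ is true.
For instance, at w1:
  At w1: ◇(◇r ∧ r) is true, ¬q ∧ r is false, so ◇(◇r ∧ r) → (¬q ∧ r) is false.
    At w1: ◇(◇r ∧ r) requires ◇r ∧ r at some successor in {w2, w3, w4, w6}.
      ◇r ∧ r holds at w2, so ◇(◇r ∧ r) is true at w1.
Satisfying worlds: {w2, w6}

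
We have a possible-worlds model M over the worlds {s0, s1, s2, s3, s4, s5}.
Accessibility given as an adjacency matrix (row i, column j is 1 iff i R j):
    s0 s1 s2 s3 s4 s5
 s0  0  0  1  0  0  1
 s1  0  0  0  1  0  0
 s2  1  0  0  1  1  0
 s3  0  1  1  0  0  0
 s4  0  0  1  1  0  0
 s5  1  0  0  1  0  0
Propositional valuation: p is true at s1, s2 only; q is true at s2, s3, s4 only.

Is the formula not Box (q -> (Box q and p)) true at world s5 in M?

At s5: Box (q -> (Box q and p)) is false, so not Box (q -> (Box q and p)) is true.
  At s5: Box (q -> (Box q and p)) requires q -> (Box q and p) at every successor {s0, s3}.
    q -> (Box q and p) fails at s3, so Box (q -> (Box q and p)) is false at s5.
      At s3: q is true, Box q and p is false, so q -> (Box q and p) is false.

Yes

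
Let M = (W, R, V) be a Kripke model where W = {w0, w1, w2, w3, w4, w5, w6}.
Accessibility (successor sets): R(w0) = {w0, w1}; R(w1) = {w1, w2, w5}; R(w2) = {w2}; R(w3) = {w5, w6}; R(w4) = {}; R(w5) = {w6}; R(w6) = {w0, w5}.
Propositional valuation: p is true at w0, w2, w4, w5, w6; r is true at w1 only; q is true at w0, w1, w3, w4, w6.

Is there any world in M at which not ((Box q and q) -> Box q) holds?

Recall that Box ψ holds at a world iff ψ holds at every accessible world, and Dia ψ holds iff ψ holds at some accessible world.
Let φ = not ((Box q and q) -> Box q). Evaluate φ at each world:
  w0 (successors {w0, w1}): φ is false.
  w1 (successors {w1, w2, w5}): φ is false.
  w2 (successors {w2}): φ is false.
  w3 (successors {w5, w6}): φ is false.
  w4 (successors ∅): φ is false.
  w5 (successors {w6}): φ is false.
  w6 (successors {w0, w5}): φ is false.
For instance, at w0:
  At w0: (Box q and q) -> Box q is true, so not ((Box q and q) -> Box q) is false.
    At w0: Box q and q is true, Box q is true, so (Box q and q) -> Box q is true.
      At w0: Box q is true, q is true, so Box q and q is true.
      At w0: Box q requires q at every successor {w0, w1}.
        At w0: q is true.
        At w1: q is true.
      So Box q is true at w0.

No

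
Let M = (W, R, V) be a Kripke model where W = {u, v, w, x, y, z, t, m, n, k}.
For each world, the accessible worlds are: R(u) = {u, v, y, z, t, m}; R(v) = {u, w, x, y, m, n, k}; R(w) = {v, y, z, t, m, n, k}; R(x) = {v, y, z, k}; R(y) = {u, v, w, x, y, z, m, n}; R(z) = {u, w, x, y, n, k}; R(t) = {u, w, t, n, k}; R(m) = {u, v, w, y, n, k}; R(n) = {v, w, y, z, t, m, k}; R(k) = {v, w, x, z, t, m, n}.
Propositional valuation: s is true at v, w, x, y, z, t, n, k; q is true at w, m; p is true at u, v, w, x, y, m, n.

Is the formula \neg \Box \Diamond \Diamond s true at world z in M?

No

At z: \Box \Diamond \Diamond s is true, so \neg \Box \Diamond \Diamond s is false.
  At z: \Box \Diamond \Diamond s requires \Diamond \Diamond s at every successor {u, w, x, y, n, k}.
    At u: \Diamond \Diamond s is true.
    At w: \Diamond \Diamond s is true.
    At x: \Diamond \Diamond s is true.
    At y: \Diamond \Diamond s is true.
    At n: \Diamond \Diamond s is true.
    At k: \Diamond \Diamond s is true.
  So \Box \Diamond \Diamond s is true at z.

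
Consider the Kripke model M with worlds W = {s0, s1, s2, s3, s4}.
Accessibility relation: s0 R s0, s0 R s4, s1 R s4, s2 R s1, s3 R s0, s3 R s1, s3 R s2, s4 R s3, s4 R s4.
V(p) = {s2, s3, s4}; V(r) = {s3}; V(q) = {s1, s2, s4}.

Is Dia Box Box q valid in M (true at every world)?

No

Let φ = Dia Box Box q. Evaluate φ at each world:
  s0 (successors {s0, s4}): φ is false.
  s1 (successors {s4}): φ is false.
  s2 (successors {s1}): φ is false.
  s3 (successors {s0, s1, s2}): φ is true.
  s4 (successors {s3, s4}): φ is false.
Detail at s0 (counterexample):
  At s0: Dia Box Box q requires Box Box q at some successor in {s0, s4}.
    At s0: Box Box q is false.
    At s4: Box Box q is false.
  So Dia Box Box q is false at s0.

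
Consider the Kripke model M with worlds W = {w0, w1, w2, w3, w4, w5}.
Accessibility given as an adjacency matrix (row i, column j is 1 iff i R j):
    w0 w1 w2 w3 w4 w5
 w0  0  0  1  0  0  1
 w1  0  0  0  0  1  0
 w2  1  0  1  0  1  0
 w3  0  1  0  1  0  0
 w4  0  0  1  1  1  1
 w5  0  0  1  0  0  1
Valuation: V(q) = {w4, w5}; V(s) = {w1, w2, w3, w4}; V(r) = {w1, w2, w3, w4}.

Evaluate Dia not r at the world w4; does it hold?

At w4: Dia not r requires not r at some successor in {w2, w3, w4, w5}.
  not r holds at w5, so Dia not r is true at w4.

Yes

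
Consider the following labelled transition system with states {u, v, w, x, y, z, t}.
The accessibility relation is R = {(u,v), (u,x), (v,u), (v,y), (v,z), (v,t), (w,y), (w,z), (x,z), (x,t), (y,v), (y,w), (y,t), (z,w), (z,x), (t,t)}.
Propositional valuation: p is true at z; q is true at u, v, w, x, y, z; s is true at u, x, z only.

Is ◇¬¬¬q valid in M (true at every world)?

Recall that ◇ψ holds at a world iff ψ holds at some accessible world.
Let φ = ◇¬¬¬q. Evaluate φ at each world:
  u (successors {v, x}): φ is false.
  v (successors {u, y, z, t}): φ is true.
  w (successors {y, z}): φ is false.
  x (successors {z, t}): φ is true.
  y (successors {v, w, t}): φ is true.
  z (successors {w, x}): φ is false.
  t (successors {t}): φ is true.
Detail at u (counterexample):
  At u: ◇¬¬¬q requires ¬¬¬q at some successor in {v, x}.
    At v: ¬¬¬q is false.
    At x: ¬¬¬q is false.
  So ◇¬¬¬q is false at u.

No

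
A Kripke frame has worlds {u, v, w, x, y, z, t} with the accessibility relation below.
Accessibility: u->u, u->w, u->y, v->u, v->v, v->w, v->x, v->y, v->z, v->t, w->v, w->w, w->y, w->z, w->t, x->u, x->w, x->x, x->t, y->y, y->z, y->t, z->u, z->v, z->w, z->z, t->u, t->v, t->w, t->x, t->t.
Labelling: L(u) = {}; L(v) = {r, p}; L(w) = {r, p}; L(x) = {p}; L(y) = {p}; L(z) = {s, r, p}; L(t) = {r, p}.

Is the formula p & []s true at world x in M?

No

At x: p is true, []s is false, so p & []s is false.
  At x: []s requires s at every successor {u, w, x, t}.
    s fails at u, so []s is false at x.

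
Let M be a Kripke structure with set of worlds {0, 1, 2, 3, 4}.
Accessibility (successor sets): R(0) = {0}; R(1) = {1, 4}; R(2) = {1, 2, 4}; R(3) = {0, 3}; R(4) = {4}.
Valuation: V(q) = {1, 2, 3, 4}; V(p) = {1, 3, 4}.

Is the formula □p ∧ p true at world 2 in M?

No

At 2: □p is false, p is false, so □p ∧ p is false.
  At 2: □p requires p at every successor {1, 2, 4}.
    p fails at 2, so □p is false at 2.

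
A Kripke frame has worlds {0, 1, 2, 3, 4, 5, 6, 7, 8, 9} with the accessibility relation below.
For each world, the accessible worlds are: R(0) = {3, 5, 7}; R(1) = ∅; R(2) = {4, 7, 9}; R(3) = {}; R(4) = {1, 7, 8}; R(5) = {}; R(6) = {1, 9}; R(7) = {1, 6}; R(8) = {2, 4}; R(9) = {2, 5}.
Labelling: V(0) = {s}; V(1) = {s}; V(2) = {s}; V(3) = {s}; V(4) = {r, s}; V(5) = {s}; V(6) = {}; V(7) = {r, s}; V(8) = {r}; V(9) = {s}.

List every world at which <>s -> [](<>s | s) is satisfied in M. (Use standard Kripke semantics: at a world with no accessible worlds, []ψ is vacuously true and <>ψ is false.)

Recall that []ψ holds at a world iff ψ holds at every accessible world, and <>ψ holds iff ψ holds at some accessible world.
Let φ = <>s -> [](<>s | s). Evaluate φ at each world:
  0 (successors {3, 5, 7}): φ is true.
  1 (successors ∅): φ is true.
  2 (successors {4, 7, 9}): φ is true.
  3 (successors ∅): φ is true.
  4 (successors {1, 7, 8}): φ is true.
  5 (successors ∅): φ is true.
  6 (successors {1, 9}): φ is true.
  7 (successors {1, 6}): φ is true.
  8 (successors {2, 4}): φ is true.
  9 (successors {2, 5}): φ is true.
For instance, at 0:
  At 0: <>s is true, [](<>s | s) is true, so <>s -> [](<>s | s) is true.
    At 0: <>s requires s at some successor in {3, 5, 7}.
      s holds at 3, so <>s is true at 0.
    At 0: [](<>s | s) requires <>s | s at every successor {3, 5, 7}.
      At 3: <>s | s is true.
      At 5: <>s | s is true.
      At 7: <>s | s is true.
    So [](<>s | s) is true at 0.
Satisfying worlds: {0, 1, 2, 3, 4, 5, 6, 7, 8, 9}

0, 1, 2, 3, 4, 5, 6, 7, 8, 9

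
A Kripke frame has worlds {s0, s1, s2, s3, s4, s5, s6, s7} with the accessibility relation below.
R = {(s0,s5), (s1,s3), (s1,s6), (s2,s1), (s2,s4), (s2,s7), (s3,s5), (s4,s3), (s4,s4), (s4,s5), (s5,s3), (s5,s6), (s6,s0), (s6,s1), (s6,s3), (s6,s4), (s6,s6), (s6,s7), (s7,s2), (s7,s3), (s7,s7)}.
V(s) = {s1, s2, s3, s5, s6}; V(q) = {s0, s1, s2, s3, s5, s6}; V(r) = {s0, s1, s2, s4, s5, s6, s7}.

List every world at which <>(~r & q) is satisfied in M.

s1, s4, s5, s6, s7

Recall that <>ψ holds at a world iff ψ holds at some accessible world.
Let φ = <>(~r & q). Evaluate φ at each world:
  s0 (successors {s5}): φ is false.
  s1 (successors {s3, s6}): φ is true.
  s2 (successors {s1, s4, s7}): φ is false.
  s3 (successors {s5}): φ is false.
  s4 (successors {s3, s4, s5}): φ is true.
  s5 (successors {s3, s6}): φ is true.
  s6 (successors {s0, s1, s3, s4, s6, s7}): φ is true.
  s7 (successors {s2, s3, s7}): φ is true.
For instance, at s7:
  At s7: <>(~r & q) requires ~r & q at some successor in {s2, s3, s7}.
    ~r & q holds at s3, so <>(~r & q) is true at s7.
Satisfying worlds: {s1, s4, s5, s6, s7}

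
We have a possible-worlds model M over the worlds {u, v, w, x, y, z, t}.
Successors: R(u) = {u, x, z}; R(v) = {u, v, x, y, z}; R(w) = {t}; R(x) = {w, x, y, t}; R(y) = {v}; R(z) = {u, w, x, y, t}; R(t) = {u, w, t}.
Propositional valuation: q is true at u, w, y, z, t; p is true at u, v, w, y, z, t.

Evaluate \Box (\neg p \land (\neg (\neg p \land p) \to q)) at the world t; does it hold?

Recall that \Box ψ holds at a world iff ψ holds at every accessible world, and \Diamond ψ holds iff ψ holds at some accessible world.
At t: \Box (\neg p \land (\neg (\neg p \land p) \to q)) requires \neg p \land (\neg (\neg p \land p) \to q) at every successor {u, w, t}.
  \neg p \land (\neg (\neg p \land p) \to q) fails at u, so \Box (\neg p \land (\neg (\neg p \land p) \to q)) is false at t.

No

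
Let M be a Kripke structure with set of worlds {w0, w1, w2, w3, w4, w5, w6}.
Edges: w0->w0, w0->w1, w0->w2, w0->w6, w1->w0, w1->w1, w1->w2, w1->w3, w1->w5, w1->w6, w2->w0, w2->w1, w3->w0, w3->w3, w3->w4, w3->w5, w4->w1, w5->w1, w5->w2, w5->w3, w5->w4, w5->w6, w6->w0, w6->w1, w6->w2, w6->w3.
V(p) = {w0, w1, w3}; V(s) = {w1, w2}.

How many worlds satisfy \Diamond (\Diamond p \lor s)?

Let φ = \Diamond (\Diamond p \lor s). Evaluate φ at each world:
  w0 (successors {w0, w1, w2, w6}): φ is true.
  w1 (successors {w0, w1, w2, w3, w5, w6}): φ is true.
  w2 (successors {w0, w1}): φ is true.
  w3 (successors {w0, w3, w4, w5}): φ is true.
  w4 (successors {w1}): φ is true.
  w5 (successors {w1, w2, w3, w4, w6}): φ is true.
  w6 (successors {w0, w1, w2, w3}): φ is true.
For instance, at w5:
  At w5: \Diamond (\Diamond p \lor s) requires \Diamond p \lor s at some successor in {w1, w2, w3, w4, w6}.
    \Diamond p \lor s holds at w1, so \Diamond (\Diamond p \lor s) is true at w5.
      At w1: \Diamond p is true, s is true, so \Diamond p \lor s is true.
Satisfying worlds: {w0, w1, w2, w3, w4, w5, w6}

7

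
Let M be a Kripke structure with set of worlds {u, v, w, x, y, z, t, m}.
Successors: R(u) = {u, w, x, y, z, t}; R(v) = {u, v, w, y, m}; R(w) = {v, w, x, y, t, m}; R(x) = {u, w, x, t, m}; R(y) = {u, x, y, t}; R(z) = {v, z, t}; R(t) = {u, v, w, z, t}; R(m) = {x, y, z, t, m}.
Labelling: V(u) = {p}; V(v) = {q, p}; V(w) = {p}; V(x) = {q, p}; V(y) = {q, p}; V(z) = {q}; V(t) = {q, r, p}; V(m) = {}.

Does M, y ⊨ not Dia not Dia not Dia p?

No

At y: Dia not Dia not Dia p is true, so not Dia not Dia not Dia p is false.
  At y: Dia not Dia not Dia p requires not Dia not Dia p at some successor in {u, x, y, t}.
    not Dia not Dia p holds at u, so Dia not Dia not Dia p is true at y.
      At u: Dia not Dia p is false, so not Dia not Dia p is true.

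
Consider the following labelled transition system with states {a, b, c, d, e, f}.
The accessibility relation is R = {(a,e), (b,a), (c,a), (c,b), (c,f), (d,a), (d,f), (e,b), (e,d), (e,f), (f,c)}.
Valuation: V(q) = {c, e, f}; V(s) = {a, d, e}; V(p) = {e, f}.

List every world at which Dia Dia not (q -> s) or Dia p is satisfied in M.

Recall that Dia ψ holds at a world iff ψ holds at some accessible world.
Let φ = Dia Dia not (q -> s) or Dia p. Evaluate φ at each world:
  a (successors {e}): φ is true.
  b (successors {a}): φ is false.
  c (successors {a, b, f}): φ is true.
  d (successors {a, f}): φ is true.
  e (successors {b, d, f}): φ is true.
  f (successors {c}): φ is true.
For instance, at a:
  At a: Dia Dia not (q -> s) is true, Dia p is true, so Dia Dia not (q -> s) or Dia p is true.
    At a: Dia Dia not (q -> s) requires Dia not (q -> s) at some successor in {e}.
      Dia not (q -> s) holds at e, so Dia Dia not (q -> s) is true at a.
    At a: Dia p requires p at some successor in {e}.
      p holds at e, so Dia p is true at a.
Satisfying worlds: {a, c, d, e, f}

a, c, d, e, f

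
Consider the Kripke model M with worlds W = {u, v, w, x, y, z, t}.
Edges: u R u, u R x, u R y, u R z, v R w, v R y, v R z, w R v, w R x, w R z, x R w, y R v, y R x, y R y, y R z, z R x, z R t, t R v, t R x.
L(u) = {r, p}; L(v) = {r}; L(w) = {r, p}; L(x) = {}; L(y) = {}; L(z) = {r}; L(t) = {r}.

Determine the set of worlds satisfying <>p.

Recall that <>ψ holds at a world iff ψ holds at some accessible world.
Let φ = <>p. Evaluate φ at each world:
  u (successors {u, x, y, z}): φ is true.
  v (successors {w, y, z}): φ is true.
  w (successors {v, x, z}): φ is false.
  x (successors {w}): φ is true.
  y (successors {v, x, y, z}): φ is false.
  z (successors {x, t}): φ is false.
  t (successors {v, x}): φ is false.
For instance, at u:
  At u: <>p requires p at some successor in {u, x, y, z}.
    p holds at u, so <>p is true at u.
Satisfying worlds: {u, v, x}

u, v, x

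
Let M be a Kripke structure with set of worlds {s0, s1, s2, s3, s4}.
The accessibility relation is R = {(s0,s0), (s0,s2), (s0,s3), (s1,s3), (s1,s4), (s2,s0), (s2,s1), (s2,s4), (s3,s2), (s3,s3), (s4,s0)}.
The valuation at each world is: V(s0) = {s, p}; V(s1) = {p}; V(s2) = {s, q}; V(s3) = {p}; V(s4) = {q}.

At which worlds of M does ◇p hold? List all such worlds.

s0, s1, s2, s3, s4

Let φ = ◇p. Evaluate φ at each world:
  s0 (successors {s0, s2, s3}): φ is true.
  s1 (successors {s3, s4}): φ is true.
  s2 (successors {s0, s1, s4}): φ is true.
  s3 (successors {s2, s3}): φ is true.
  s4 (successors {s0}): φ is true.
For instance, at s1:
  At s1: ◇p requires p at some successor in {s3, s4}.
    p holds at s3, so ◇p is true at s1.
Satisfying worlds: {s0, s1, s2, s3, s4}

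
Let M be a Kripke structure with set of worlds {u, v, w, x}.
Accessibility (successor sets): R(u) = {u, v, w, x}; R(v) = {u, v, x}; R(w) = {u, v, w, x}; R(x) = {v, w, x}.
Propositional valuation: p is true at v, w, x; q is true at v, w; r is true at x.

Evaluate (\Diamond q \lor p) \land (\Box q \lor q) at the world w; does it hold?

Yes

Recall that \Box ψ holds at a world iff ψ holds at every accessible world, and \Diamond ψ holds iff ψ holds at some accessible world.
At w: \Diamond q \lor p is true, \Box q \lor q is true, so (\Diamond q \lor p) \land (\Box q \lor q) is true.
  At w: \Diamond q is true, p is true, so \Diamond q \lor p is true.
    At w: \Diamond q requires q at some successor in {u, v, w, x}.
      q holds at v, so \Diamond q is true at w.
  At w: \Box q is false, q is true, so \Box q \lor q is true.
    At w: \Box q requires q at every successor {u, v, w, x}.
      q fails at u, so \Box q is false at w.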